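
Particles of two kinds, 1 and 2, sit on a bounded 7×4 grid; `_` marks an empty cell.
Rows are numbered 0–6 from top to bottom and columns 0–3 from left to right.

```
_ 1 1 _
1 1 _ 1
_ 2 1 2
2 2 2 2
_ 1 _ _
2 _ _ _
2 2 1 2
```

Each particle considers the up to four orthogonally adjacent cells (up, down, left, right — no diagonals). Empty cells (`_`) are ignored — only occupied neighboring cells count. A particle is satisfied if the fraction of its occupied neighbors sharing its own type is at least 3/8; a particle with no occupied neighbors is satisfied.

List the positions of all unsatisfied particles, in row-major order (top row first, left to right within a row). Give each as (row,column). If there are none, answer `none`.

Row 0: (0,1)1 2/2 satisfied · (0,2)1 1/1 satisfied
Row 1: (1,0)1 1/1 satisfied · (1,1)1 2/3 satisfied · (1,3)1 0/1 not
Row 2: (2,1)2 1/3 not · (2,2)1 0/3 not · (2,3)2 1/3 not
Row 3: (3,0)2 1/1 satisfied · (3,1)2 3/4 satisfied · (3,2)2 2/3 satisfied · (3,3)2 2/2 satisfied
Row 4: (4,1)1 0/1 not
Row 5: (5,0)2 1/1 satisfied
Row 6: (6,0)2 2/2 satisfied · (6,1)2 1/2 satisfied · (6,2)1 0/2 not · (6,3)2 0/1 not

(1,3), (2,1), (2,2), (2,3), (4,1), (6,2), (6,3)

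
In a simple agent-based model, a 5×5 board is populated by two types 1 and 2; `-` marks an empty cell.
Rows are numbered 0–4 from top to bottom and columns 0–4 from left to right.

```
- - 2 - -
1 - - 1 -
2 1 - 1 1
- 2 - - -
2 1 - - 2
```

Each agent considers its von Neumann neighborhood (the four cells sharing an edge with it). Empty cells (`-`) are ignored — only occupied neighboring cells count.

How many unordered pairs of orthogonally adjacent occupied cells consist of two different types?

5

Scan each occupied cell's neighbors to the right and below so each pair is counted once.
Row 1: 1(1,0)–2(2,0)≠ 1(1,3)–1(2,3)=  → 1/2 unlike.
Row 2: 2(2,0)–1(2,1)≠ 1(2,1)–2(3,1)≠ 1(2,3)–1(2,4)=  → 2/3 unlike.
Row 3: 2(3,1)–1(4,1)≠  → 1/1 unlike.
Row 4: 2(4,0)–1(4,1)≠  → 1/1 unlike.
Total adjacent occupied pairs: 7; unlike-type pairs: 5.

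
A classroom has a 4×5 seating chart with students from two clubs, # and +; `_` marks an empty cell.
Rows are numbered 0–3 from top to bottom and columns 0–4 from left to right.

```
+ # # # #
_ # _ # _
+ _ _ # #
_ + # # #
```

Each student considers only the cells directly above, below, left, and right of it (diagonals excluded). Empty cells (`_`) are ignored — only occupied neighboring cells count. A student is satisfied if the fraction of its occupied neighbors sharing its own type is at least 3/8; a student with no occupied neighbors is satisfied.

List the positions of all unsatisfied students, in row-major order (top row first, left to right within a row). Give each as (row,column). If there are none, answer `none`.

(0,0), (3,1)

Row 0: (0,0)+ 0/1 not · (0,1)# 2/3 satisfied · (0,2)# 2/2 satisfied · (0,3)# 3/3 satisfied · (0,4)# 1/1 satisfied
Row 1: (1,1)# 1/1 satisfied · (1,3)# 2/2 satisfied
Row 2: (2,0)+ 0/0 satisfied · (2,3)# 3/3 satisfied · (2,4)# 2/2 satisfied
Row 3: (3,1)+ 0/1 not · (3,2)# 1/2 satisfied · (3,3)# 3/3 satisfied · (3,4)# 2/2 satisfied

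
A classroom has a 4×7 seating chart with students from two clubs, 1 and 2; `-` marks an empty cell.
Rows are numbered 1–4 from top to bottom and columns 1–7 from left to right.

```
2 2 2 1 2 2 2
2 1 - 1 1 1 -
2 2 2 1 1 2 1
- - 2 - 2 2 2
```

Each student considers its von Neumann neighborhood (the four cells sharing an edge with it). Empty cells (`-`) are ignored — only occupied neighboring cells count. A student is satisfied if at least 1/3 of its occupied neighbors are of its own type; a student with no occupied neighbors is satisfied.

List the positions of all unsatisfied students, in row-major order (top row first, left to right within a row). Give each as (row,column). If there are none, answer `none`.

Row 1: (1,1)2 2/2 ok · (1,2)2 2/3 ok · (1,3)2 1/2 ok · (1,4)1 1/3 ok · (1,5)2 1/3 ok · (1,6)2 2/3 ok · (1,7)2 1/1 ok
Row 2: (2,1)2 2/3 ok · (2,2)1 0/3 unhappy · (2,4)1 3/3 ok · (2,5)1 3/4 ok · (2,6)1 1/3 ok
Row 3: (3,1)2 2/2 ok · (3,2)2 2/3 ok · (3,3)2 2/3 ok · (3,4)1 2/3 ok · (3,5)1 2/4 ok · (3,6)2 1/4 unhappy · (3,7)1 0/2 unhappy
Row 4: (4,3)2 1/1 ok · (4,5)2 1/2 ok · (4,6)2 3/3 ok · (4,7)2 1/2 ok

(2,2), (3,6), (3,7)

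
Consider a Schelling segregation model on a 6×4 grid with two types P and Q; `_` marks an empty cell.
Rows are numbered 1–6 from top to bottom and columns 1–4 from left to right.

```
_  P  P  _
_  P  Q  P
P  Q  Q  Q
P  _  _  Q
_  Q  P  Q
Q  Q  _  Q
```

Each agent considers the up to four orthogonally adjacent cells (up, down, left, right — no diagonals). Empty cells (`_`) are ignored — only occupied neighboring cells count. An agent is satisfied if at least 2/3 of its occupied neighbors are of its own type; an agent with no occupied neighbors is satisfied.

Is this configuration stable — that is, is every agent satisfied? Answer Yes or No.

(1,2)P 2/2 ok
(1,3)P 1/2 unhappy
(2,2)P 1/3 unhappy
(2,3)Q 1/4 unhappy
(2,4)P 0/2 unhappy
(3,1)P 1/2 unhappy
(3,2)Q 1/3 unhappy
(3,3)Q 3/3 ok
(3,4)Q 2/3 ok
(4,1)P 1/1 ok
(4,4)Q 2/2 ok
(5,2)Q 1/2 unhappy
(5,3)P 0/2 unhappy
(5,4)Q 2/3 ok
(6,1)Q 1/1 ok
(6,2)Q 2/2 ok
(6,4)Q 1/1 ok
For instance (1,3) has only 1/2 same-type neighbors, below 2/3.

No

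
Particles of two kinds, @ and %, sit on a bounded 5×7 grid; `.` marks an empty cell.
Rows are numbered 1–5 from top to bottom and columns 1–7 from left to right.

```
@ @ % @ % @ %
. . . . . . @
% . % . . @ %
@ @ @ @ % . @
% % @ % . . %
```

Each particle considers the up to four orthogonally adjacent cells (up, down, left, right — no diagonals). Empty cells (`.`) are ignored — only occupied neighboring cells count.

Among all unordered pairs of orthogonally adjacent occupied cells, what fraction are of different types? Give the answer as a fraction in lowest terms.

3/4

Scan each occupied cell's neighbors to the right and below so each pair is counted once.
Row 1: @(1,1)–@(1,2)= @(1,2)–%(1,3)≠ %(1,3)–@(1,4)≠ @(1,4)–%(1,5)≠ %(1,5)–@(1,6)≠ @(1,6)–%(1,7)≠ %(1,7)–@(2,7)≠  → 6/7 unlike.
Row 2: @(2,7)–%(3,7)≠  → 1/1 unlike.
Row 3: %(3,1)–@(4,1)≠ %(3,3)–@(4,3)≠ @(3,6)–%(3,7)≠ %(3,7)–@(4,7)≠  → 4/4 unlike.
Row 4: @(4,1)–@(4,2)= @(4,1)–%(5,1)≠ @(4,2)–@(4,3)= @(4,2)–%(5,2)≠ @(4,3)–@(4,4)= @(4,3)–@(5,3)= @(4,4)–%(4,5)≠ @(4,4)–%(5,4)≠ @(4,7)–%(5,7)≠  → 5/9 unlike.
Row 5: %(5,1)–%(5,2)= %(5,2)–@(5,3)≠ @(5,3)–%(5,4)≠  → 2/3 unlike.
Total adjacent occupied pairs: 24; unlike-type pairs: 18.
18/24 reduces to 3/4.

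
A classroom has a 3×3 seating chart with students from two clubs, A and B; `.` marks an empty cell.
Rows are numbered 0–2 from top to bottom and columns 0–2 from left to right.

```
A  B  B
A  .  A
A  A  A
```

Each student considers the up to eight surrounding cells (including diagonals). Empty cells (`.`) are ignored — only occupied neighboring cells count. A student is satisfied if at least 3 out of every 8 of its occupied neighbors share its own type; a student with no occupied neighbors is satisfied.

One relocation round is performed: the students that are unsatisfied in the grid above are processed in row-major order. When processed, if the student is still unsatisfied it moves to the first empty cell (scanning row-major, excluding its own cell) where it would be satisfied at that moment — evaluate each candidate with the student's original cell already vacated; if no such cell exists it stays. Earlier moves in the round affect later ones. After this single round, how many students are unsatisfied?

Initially unsatisfied (in order): (0,1).
  (0,1): no empty cell satisfies it; stays.
Resulting grid:
A B B
A . A
A A A
Unsatisfied now: (0,1).

1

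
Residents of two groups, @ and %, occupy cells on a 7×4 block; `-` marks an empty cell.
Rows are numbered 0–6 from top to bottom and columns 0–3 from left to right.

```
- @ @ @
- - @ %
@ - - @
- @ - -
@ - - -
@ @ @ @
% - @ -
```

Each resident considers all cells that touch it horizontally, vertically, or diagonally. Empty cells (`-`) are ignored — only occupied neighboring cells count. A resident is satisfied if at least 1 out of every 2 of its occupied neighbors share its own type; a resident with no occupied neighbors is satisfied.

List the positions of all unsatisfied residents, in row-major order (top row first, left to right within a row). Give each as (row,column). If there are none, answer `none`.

(1,3), (6,0)

(0,1)@ 2/2 ✓
(0,2)@ 3/4 ✓
(0,3)@ 2/3 ✓
(1,2)@ 4/5 ✓
(1,3)% 0/4 ✗
(2,0)@ 1/1 ✓
(2,3)@ 1/2 ✓
(3,1)@ 2/2 ✓
(4,0)@ 3/3 ✓
(5,0)@ 2/3 ✓
(5,1)@ 4/5 ✓
(5,2)@ 3/3 ✓
(5,3)@ 2/2 ✓
(6,0)% 0/2 ✗
(6,2)@ 3/3 ✓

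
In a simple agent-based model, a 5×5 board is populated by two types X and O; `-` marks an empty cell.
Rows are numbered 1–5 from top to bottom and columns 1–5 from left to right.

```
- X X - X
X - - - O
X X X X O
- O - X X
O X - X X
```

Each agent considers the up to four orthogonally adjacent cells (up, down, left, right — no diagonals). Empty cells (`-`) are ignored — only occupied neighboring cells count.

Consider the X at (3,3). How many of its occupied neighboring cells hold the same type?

Occupied neighbors of (3,3): (3,2)=X, (3,4)=X.
Same type (X): 2 of 2.

2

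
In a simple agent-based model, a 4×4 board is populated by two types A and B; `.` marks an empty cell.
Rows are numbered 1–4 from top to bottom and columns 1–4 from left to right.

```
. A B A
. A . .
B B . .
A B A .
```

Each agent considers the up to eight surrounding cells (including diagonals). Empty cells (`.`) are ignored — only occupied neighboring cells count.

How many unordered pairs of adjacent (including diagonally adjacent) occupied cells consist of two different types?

Scan each occupied cell's neighbors to the right and below (and the two forward diagonals) so each pair is counted once.
From row 1: 3 unlike of 4 pairs (running 3/4).
From row 2: 2 unlike of 2 pairs (running 5/6).
From row 3: 3 unlike of 6 pairs (running 8/12).
From row 4: 2 unlike of 2 pairs (running 10/14).
Total adjacent occupied pairs: 14; unlike-type pairs: 10.

10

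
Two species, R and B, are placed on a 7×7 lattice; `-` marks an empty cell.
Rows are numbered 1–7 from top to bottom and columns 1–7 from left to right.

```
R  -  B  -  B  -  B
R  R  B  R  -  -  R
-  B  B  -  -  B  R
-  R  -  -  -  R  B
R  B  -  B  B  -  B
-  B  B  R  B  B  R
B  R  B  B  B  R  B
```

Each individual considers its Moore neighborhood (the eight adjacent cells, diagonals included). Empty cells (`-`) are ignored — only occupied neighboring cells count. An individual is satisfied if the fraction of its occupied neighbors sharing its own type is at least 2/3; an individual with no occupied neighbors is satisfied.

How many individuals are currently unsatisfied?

(1,1)R 2/2 satisfied
(1,3)B 1/3 not
(1,5)B 0/1 not
(1,7)B 0/1 not
(2,1)R 2/3 satisfied
(2,2)R 2/6 not
(2,3)B 3/5 not
(2,4)R 0/4 not
(2,7)R 1/3 not
(3,2)B 2/5 not
(3,3)B 2/5 not
(3,6)B 1/4 not
(3,7)R 2/4 not
(4,2)R 1/4 not
(4,6)R 1/5 not
(4,7)B 2/4 not
(5,1)R 1/3 not
(5,2)B 2/4 not
(5,4)B 3/4 satisfied
(5,5)B 3/5 not
(5,7)B 2/4 not
(6,2)B 4/6 satisfied
(6,3)B 5/7 satisfied
(6,4)R 0/7 not
(6,5)B 5/7 satisfied
(6,6)B 5/7 satisfied
(6,7)R 1/4 not
(7,1)B 1/2 not
(7,2)R 0/4 not
(7,3)B 3/5 not
(7,4)B 4/5 satisfied
(7,5)B 3/5 not
(7,6)R 1/5 not
(7,7)B 1/3 not
Unsatisfied: (1,3), (1,5), (1,7), (2,2), (2,3), (2,4), (2,7), (3,2), (3,3), (3,6), (3,7), (4,2), (4,6), (4,7), (5,1), (5,2), (5,5), (5,7), (6,4), (6,7), (7,1), (7,2), (7,3), (7,5), (7,6), (7,7) — 26 in total.

26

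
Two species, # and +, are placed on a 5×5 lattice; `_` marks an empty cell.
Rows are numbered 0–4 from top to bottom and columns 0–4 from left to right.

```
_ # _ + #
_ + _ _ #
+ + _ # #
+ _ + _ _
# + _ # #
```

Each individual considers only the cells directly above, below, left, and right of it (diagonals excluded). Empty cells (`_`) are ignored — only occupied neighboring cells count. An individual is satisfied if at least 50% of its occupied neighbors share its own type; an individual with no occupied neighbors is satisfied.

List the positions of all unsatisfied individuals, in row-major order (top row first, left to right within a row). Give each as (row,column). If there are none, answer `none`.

(0,1)# 0/1 ✗
(0,3)+ 0/1 ✗
(0,4)# 1/2 ✓
(1,1)+ 1/2 ✓
(1,4)# 2/2 ✓
(2,0)+ 2/2 ✓
(2,1)+ 2/2 ✓
(2,3)# 1/1 ✓
(2,4)# 2/2 ✓
(3,0)+ 1/2 ✓
(3,2)+ 0/0 ✓
(4,0)# 0/2 ✗
(4,1)+ 0/1 ✗
(4,3)# 1/1 ✓
(4,4)# 1/1 ✓

(0,1), (0,3), (4,0), (4,1)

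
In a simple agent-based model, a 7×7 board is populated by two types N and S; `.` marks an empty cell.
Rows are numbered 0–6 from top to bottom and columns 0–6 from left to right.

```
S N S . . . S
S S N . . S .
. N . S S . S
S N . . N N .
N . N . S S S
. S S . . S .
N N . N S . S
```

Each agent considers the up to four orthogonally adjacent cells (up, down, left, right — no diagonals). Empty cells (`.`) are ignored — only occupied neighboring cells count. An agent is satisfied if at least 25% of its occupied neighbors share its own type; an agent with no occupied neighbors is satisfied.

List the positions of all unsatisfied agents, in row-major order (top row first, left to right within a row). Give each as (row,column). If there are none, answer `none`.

(0,1), (0,2), (1,2), (3,0), (4,0), (4,2), (6,3), (6,4)

(0,0)S 1/2 ok
(0,1)N 0/3 unhappy
(0,2)S 0/2 unhappy
(0,6)S 0/0 ok
(1,0)S 2/2 ok
(1,1)S 1/4 ok
(1,2)N 0/2 unhappy
(1,5)S 0/0 ok
(2,1)N 1/2 ok
(2,3)S 1/1 ok
(2,4)S 1/2 ok
(2,6)S 0/0 ok
(3,0)S 0/2 unhappy
(3,1)N 1/2 ok
(3,4)N 1/3 ok
(3,5)N 1/2 ok
(4,0)N 0/1 unhappy
(4,2)N 0/1 unhappy
(4,4)S 1/2 ok
(4,5)S 3/4 ok
(4,6)S 1/1 ok
(5,1)S 1/2 ok
(5,2)S 1/2 ok
(5,5)S 1/1 ok
(6,0)N 1/1 ok
(6,1)N 1/2 ok
(6,3)N 0/1 unhappy
(6,4)S 0/1 unhappy
(6,6)S 0/0 ok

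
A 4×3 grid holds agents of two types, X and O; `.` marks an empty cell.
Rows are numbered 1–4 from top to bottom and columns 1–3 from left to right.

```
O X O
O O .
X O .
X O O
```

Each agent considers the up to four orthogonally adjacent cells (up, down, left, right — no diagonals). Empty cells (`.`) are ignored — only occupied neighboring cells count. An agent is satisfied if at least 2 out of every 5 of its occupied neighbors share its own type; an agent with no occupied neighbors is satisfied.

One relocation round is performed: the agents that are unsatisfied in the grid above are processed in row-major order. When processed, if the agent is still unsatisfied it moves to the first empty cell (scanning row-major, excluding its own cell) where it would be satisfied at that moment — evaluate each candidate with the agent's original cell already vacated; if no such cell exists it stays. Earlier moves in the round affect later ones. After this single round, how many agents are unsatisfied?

2

Initially unsatisfied (in order): (1,2), (1,3), (3,1).
  (1,2): no empty cell satisfies it; stays.
  (1,3) → (2,3).
  (3,1) → (1,3).
Resulting grid:
O X X
O O O
. O .
X O O
Unsatisfied now: (1,2), (4,1).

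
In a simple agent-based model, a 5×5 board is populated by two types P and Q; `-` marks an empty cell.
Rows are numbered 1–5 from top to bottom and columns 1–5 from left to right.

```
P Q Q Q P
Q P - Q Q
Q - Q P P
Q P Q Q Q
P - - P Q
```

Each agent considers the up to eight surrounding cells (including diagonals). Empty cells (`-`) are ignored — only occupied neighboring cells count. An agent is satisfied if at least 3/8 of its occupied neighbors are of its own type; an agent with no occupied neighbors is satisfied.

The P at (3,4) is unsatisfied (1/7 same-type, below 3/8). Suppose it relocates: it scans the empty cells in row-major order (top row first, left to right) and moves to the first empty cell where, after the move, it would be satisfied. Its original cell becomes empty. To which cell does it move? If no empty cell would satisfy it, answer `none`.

Vacating (3,4). Empty cells in order:
  (2,3): 1/6 same-type → still unsatisfied.
  (3,2): 2/7 same-type → still unsatisfied.
  (5,2): 2/4 same-type → satisfied — stop here.

(5,2)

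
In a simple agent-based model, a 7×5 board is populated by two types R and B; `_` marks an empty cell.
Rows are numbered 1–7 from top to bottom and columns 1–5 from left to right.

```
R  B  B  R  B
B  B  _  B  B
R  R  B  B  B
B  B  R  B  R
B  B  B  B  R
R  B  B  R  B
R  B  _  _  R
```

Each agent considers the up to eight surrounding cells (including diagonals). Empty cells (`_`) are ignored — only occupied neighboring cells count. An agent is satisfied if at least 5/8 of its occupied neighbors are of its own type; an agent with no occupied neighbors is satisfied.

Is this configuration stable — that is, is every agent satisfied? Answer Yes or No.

No

(1,1)R 0/3 ✗
(1,2)B 3/4 ✓
(1,3)B 3/4 ✓
(1,4)R 0/4 ✗
(1,5)B 2/3 ✓
(2,1)B 2/5 ✗
(2,2)B 4/7 ✗
(2,4)B 6/7 ✓
(2,5)B 4/5 ✓
(3,1)R 1/5 ✗
(3,2)R 2/7 ✗
(3,3)B 5/7 ✓
(3,4)B 5/7 ✓
(3,5)B 4/5 ✓
(4,1)B 3/5 ✗
(4,2)B 5/8 ✓
(4,3)R 1/8 ✗
(4,4)B 5/8 ✓
(4,5)R 1/5 ✗
(5,1)B 4/5 ✓
(5,2)B 6/8 ✓
(5,3)B 6/8 ✓
(5,4)B 4/8 ✗
(5,5)R 2/5 ✗
(6,1)R 1/5 ✗
(6,2)B 5/7 ✓
(6,3)B 5/6 ✓
(6,4)R 2/6 ✗
(6,5)B 1/4 ✗
(7,1)R 1/3 ✗
(7,2)B 2/4 ✗
(7,5)R 1/2 ✗
For instance (1,1) has only 0/3 same-type neighbors, below 5/8.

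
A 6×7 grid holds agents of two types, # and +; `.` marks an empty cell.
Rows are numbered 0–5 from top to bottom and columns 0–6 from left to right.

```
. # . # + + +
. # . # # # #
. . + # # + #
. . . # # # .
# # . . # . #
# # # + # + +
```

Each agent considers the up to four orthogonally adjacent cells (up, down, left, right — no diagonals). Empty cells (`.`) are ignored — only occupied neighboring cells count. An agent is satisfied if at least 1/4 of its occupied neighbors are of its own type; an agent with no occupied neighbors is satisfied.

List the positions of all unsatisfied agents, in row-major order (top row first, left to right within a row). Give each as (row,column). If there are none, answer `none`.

Row 0: (0,1)# 1/1 satisfied · (0,3)# 1/2 satisfied · (0,4)+ 1/3 satisfied · (0,5)+ 2/3 satisfied · (0,6)+ 1/2 satisfied
Row 1: (1,1)# 1/1 satisfied · (1,3)# 3/3 satisfied · (1,4)# 3/4 satisfied · (1,5)# 2/4 satisfied · (1,6)# 2/3 satisfied
Row 2: (2,2)+ 0/1 not · (2,3)# 3/4 satisfied · (2,4)# 3/4 satisfied · (2,5)+ 0/4 not · (2,6)# 1/2 satisfied
Row 3: (3,3)# 2/2 satisfied · (3,4)# 4/4 satisfied · (3,5)# 1/2 satisfied
Row 4: (4,0)# 2/2 satisfied · (4,1)# 2/2 satisfied · (4,4)# 2/2 satisfied · (4,6)# 0/1 not
Row 5: (5,0)# 2/2 satisfied · (5,1)# 3/3 satisfied · (5,2)# 1/2 satisfied · (5,3)+ 0/2 not · (5,4)# 1/3 satisfied · (5,5)+ 1/2 satisfied · (5,6)+ 1/2 satisfied

(2,2), (2,5), (4,6), (5,3)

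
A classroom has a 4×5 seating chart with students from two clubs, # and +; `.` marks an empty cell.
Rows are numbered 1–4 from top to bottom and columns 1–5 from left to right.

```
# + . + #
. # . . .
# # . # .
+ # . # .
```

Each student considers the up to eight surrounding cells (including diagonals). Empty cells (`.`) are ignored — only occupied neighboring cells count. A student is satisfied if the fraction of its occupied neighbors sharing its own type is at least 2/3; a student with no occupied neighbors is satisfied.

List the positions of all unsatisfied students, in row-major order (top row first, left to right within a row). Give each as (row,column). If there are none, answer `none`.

(1,1), (1,2), (1,4), (1,5), (4,1)

(1,1)# 1/2 unhappy
(1,2)+ 0/2 unhappy
(1,4)+ 0/1 unhappy
(1,5)# 0/1 unhappy
(2,2)# 3/4 ok
(3,1)# 3/4 ok
(3,2)# 3/4 ok
(3,4)# 1/1 ok
(4,1)+ 0/3 unhappy
(4,2)# 2/3 ok
(4,4)# 1/1 ok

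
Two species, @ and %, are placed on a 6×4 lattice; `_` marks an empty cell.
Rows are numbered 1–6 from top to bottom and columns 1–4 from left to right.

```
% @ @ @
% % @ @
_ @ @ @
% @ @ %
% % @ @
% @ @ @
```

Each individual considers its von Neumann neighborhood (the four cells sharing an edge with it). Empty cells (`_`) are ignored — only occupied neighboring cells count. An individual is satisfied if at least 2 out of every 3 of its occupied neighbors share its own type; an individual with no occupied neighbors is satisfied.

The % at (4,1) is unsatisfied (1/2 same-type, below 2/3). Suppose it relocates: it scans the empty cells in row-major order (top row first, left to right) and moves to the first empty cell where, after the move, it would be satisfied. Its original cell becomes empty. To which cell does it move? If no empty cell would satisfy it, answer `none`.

Vacating (4,1). Empty cells in order:
  (3,1): 1/2 same-type → still unsatisfied.

none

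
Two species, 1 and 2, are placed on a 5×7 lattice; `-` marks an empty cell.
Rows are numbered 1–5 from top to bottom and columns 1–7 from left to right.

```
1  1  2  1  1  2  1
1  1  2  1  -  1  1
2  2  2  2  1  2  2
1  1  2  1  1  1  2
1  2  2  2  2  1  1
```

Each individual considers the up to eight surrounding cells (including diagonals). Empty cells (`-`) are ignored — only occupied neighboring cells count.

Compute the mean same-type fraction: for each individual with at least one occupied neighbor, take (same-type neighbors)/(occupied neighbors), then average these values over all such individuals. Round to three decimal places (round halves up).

0.482

Row 1: (1,1)1 3/3 · (1,2)1 3/5 · (1,3)2 1/5 · (1,4)1 2/4 · (1,5)1 3/4 · (1,6)2 0/4 · (1,7)1 2/3
Row 2: (2,1)1 3/5 · (2,2)1 3/8 · (2,3)2 4/8 · (2,4)1 3/7 · (2,6)1 4/7 · (2,7)1 2/5
Row 3: (3,1)2 1/5 · (3,2)2 4/8 · (3,3)2 4/8 · (3,4)2 3/7 · (3,5)1 5/7 · (3,6)2 2/7 · (3,7)2 2/5
Row 4: (4,1)1 2/5 · (4,2)1 2/8 · (4,3)2 6/8 · (4,4)1 2/8 · (4,5)1 4/8 · (4,6)1 4/8 · (4,7)2 2/5
Row 5: (5,1)1 2/3 · (5,2)2 2/5 · (5,3)2 3/5 · (5,4)2 3/5 · (5,5)2 1/5 · (5,6)1 3/5 · (5,7)1 2/3
Sum over 34 individuals: 3/3 + 3/5 + 1/5 + 2/4 + 3/4 + 0/4 + 2/3 + 3/5 + 3/8 + 4/8 + 3/7 + 4/7 + 2/5 + 1/5 + 4/8 + 4/8 + 3/7 + 5/7 + 2/7 + 2/5 + 2/5 + 2/8 + 6/8 + 2/8 + 4/8 + 4/8 + 2/5 + 2/3 + 2/5 + 3/5 + 3/5 + 1/5 + 3/5 + 2/3 = 4593/280; mean = 4593/280 ÷ 34 = 4593/9520 = 0.482457… → 0.482.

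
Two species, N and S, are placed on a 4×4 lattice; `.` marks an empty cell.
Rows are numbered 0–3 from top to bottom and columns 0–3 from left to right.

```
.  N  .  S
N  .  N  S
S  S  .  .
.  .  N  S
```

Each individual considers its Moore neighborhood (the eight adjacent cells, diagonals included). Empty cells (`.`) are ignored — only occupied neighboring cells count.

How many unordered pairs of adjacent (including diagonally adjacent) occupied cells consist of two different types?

7

Scan each occupied cell's neighbors to the right and below (and the two forward diagonals) so each pair is counted once.
From row 0: 1 unlike of 4 pairs (running 1/4).
From row 1: 4 unlike of 4 pairs (running 5/8).
From row 2: 1 unlike of 2 pairs (running 6/10).
From row 3: 1 unlike of 1 pairs (running 7/11).
Total adjacent occupied pairs: 11; unlike-type pairs: 7.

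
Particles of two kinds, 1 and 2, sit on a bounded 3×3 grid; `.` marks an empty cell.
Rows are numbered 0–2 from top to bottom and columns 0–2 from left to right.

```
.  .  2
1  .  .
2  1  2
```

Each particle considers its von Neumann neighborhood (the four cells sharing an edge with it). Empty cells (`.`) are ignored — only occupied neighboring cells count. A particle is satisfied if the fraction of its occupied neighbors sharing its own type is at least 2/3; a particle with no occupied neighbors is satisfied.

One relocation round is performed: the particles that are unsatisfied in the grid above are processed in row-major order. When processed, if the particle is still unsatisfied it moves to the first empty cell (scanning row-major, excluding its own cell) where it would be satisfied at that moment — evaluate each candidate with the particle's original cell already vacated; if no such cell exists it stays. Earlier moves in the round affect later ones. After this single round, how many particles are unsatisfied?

Initially unsatisfied (in order): (1,0), (2,0), (2,1), (2,2).
  (1,0) → (0,0).
  (2,0) → (1,2).
  (2,1) → (1,0).
  (2,2): now satisfied by earlier moves; stays.
Resulting grid:
1 . 2
1 . 2
. . 2
All satisfied now.

0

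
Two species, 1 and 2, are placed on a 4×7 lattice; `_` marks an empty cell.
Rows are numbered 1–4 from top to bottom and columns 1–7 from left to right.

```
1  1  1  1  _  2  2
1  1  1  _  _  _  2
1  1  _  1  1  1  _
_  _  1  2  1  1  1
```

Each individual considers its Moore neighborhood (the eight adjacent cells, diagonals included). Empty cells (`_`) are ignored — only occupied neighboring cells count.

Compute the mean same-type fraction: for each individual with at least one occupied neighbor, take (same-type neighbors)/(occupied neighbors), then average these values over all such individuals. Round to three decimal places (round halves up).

0.877

Row 1: (1,1)1 3/3 · (1,2)1 5/5 · (1,3)1 4/4 · (1,4)1 2/2 · (1,6)2 2/2 · (1,7)2 2/2
Row 2: (2,1)1 5/5 · (2,2)1 7/7 · (2,3)1 6/6 · (2,7)2 2/3
Row 3: (3,1)1 3/3 · (3,2)1 5/5 · (3,4)1 4/5 · (3,5)1 4/5 · (3,6)1 4/5
Row 4: (4,3)1 2/3 · (4,4)2 0/4 · (4,5)1 4/5 · (4,6)1 4/4 · (4,7)1 2/2
Sum over 20 individuals: 3/3 + 5/5 + 4/4 + 2/2 + 2/2 + 2/2 + 5/5 + 7/7 + 6/6 + 2/3 + 3/3 + 5/5 + 4/5 + 4/5 + 4/5 + 2/3 + 0/4 + 4/5 + 4/4 + 2/2 = 263/15; mean = 263/15 ÷ 20 = 263/300 = 0.876666… → 0.877.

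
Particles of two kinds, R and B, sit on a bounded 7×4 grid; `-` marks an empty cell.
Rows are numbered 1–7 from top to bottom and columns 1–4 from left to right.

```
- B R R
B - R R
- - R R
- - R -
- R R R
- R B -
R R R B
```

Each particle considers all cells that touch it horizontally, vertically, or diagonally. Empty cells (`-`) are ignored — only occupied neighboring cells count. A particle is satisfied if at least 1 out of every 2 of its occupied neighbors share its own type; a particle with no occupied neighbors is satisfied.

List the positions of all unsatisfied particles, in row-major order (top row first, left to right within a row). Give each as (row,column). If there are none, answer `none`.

Row 1: (1,2)B 1/3 ✗ · (1,3)R 3/4 ✓ · (1,4)R 3/3 ✓
Row 2: (2,1)B 1/1 ✓ · (2,3)R 5/6 ✓ · (2,4)R 5/5 ✓
Row 3: (3,3)R 4/4 ✓ · (3,4)R 4/4 ✓
Row 4: (4,3)R 5/5 ✓
Row 5: (5,2)R 3/4 ✓ · (5,3)R 4/5 ✓ · (5,4)R 2/3 ✓
Row 6: (6,2)R 5/6 ✓ · (6,3)B 1/7 ✗
Row 7: (7,1)R 2/2 ✓ · (7,2)R 3/4 ✓ · (7,3)R 2/4 ✓ · (7,4)B 1/2 ✓

(1,2), (6,3)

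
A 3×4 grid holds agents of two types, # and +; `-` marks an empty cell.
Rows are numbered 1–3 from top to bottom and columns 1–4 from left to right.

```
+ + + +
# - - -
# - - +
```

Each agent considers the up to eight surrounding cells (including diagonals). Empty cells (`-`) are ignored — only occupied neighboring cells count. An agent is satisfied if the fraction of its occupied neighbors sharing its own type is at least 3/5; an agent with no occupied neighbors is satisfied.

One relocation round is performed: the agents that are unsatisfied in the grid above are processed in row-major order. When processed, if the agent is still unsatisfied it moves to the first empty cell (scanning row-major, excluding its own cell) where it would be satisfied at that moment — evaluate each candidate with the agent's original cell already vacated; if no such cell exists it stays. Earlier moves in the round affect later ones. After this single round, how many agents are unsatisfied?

1

Initially unsatisfied (in order): (1,1), (2,1).
  (1,1) → (2,3).
  (2,1): no empty cell satisfies it; stays.
Resulting grid:
- + + +
# - + -
# - - +
Unsatisfied now: (2,1).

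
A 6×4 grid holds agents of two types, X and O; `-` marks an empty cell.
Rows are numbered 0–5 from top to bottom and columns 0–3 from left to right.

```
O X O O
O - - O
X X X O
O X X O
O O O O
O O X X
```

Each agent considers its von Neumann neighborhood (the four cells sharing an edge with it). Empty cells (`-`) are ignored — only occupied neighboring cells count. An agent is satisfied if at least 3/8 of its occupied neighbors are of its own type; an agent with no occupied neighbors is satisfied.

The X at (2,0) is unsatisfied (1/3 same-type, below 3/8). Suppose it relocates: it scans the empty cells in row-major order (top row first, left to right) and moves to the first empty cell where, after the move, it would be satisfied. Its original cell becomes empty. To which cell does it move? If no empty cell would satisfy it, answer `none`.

(1,1)

Vacating (2,0). Empty cells in order:
  (1,1): 2/3 same-type → satisfied — stop here.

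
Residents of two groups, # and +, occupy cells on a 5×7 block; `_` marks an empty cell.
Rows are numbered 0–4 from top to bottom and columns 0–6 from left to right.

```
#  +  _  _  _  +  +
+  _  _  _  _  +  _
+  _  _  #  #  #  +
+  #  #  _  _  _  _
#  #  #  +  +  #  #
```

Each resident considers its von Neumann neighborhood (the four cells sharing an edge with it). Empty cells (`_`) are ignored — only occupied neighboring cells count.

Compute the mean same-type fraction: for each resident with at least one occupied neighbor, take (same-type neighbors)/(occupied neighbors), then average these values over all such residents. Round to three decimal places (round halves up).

0.619

(0,0)# 0/2
(0,1)+ 0/1
(0,5)+ 2/2
(0,6)+ 1/1
(1,0)+ 1/2
(1,5)+ 1/2
(2,0)+ 2/2
(2,3)# 1/1
(2,4)# 2/2
(2,5)# 1/3
(2,6)+ 0/1
(3,0)+ 1/3
(3,1)# 2/3
(3,2)# 2/2
(4,0)# 1/2
(4,1)# 3/3
(4,2)# 2/3
(4,3)+ 1/2
(4,4)+ 1/2
(4,5)# 1/2
(4,6)# 1/1
Sum over 21 residents: 0/2 + 0/1 + 2/2 + 1/1 + 1/2 + 1/2 + 2/2 + 1/1 + 2/2 + 1/3 + 0/1 + 1/3 + 2/3 + 2/2 + 1/2 + 3/3 + 2/3 + 1/2 + 1/2 + 1/2 + 1/1 = 13; mean = 13 ÷ 21 = 13/21 = 0.619047… → 0.619.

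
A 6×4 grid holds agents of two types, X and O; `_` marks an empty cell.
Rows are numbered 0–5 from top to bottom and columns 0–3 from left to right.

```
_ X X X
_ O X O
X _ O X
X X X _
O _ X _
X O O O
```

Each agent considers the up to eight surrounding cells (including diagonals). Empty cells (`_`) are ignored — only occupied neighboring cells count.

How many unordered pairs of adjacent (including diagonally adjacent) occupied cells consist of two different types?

Scan each occupied cell's neighbors to the right and below (and the two forward diagonals) so each pair is counted once.
Row 0: X(0,1)–X(0,2)= X(0,1)–O(1,1)≠ X(0,1)–X(1,2)= X(0,2)–X(0,3)= X(0,2)–X(1,2)= X(0,2)–O(1,3)≠ X(0,2)–O(1,1)≠ X(0,3)–O(1,3)≠ X(0,3)–X(1,2)=  → 4/9 unlike.
Row 1: O(1,1)–X(1,2)≠ O(1,1)–O(2,2)= O(1,1)–X(2,0)≠ X(1,2)–O(1,3)≠ X(1,2)–O(2,2)≠ X(1,2)–X(2,3)= O(1,3)–X(2,3)≠ O(1,3)–O(2,2)=  → 5/8 unlike.
Row 2: X(2,0)–X(3,0)= X(2,0)–X(3,1)= O(2,2)–X(2,3)≠ O(2,2)–X(3,2)≠ O(2,2)–X(3,1)≠ X(2,3)–X(3,2)=  → 3/6 unlike.
Row 3: X(3,0)–X(3,1)= X(3,0)–O(4,0)≠ X(3,1)–X(3,2)= X(3,1)–X(4,2)= X(3,1)–O(4,0)≠ X(3,2)–X(4,2)=  → 2/6 unlike.
Row 4: O(4,0)–X(5,0)≠ O(4,0)–O(5,1)= X(4,2)–O(5,2)≠ X(4,2)–O(5,3)≠ X(4,2)–O(5,1)≠  → 4/5 unlike.
Row 5: X(5,0)–O(5,1)≠ O(5,1)–O(5,2)= O(5,2)–O(5,3)=  → 1/3 unlike.
Total adjacent occupied pairs: 37; unlike-type pairs: 19.

19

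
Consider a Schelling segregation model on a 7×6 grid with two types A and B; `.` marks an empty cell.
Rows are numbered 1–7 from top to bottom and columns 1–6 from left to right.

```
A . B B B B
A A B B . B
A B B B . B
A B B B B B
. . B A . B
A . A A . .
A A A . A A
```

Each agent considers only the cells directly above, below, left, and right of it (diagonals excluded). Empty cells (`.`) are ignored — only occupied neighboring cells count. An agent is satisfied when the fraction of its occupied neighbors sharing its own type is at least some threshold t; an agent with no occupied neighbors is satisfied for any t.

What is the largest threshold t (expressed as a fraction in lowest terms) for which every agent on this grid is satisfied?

1/3

(1,1)A 1/1
(1,3)B 2/2
(1,4)B 3/3
(1,5)B 2/2
(1,6)B 2/2
(2,1)A 3/3
(2,2)A 1/3
(2,3)B 3/4
(2,4)B 3/3
(2,6)B 2/2
(3,1)A 2/3
(3,2)B 2/4
(3,3)B 4/4
(3,4)B 3/3
(3,6)B 2/2
(4,1)A 1/2
(4,2)B 2/3
(4,3)B 4/4
(4,4)B 3/4
(4,5)B 2/2
(4,6)B 3/3
(5,3)B 1/3
(5,4)A 1/3
(5,6)B 1/1
(6,1)A 1/1
(6,3)A 2/3
(6,4)A 2/2
(7,1)A 2/2
(7,2)A 2/2
(7,3)A 2/2
(7,5)A 1/1
(7,6)A 1/1
The smallest same-type fraction is 1/3 at (2,2), which reduces to 1/3. Any threshold above that leaves this agent unsatisfied.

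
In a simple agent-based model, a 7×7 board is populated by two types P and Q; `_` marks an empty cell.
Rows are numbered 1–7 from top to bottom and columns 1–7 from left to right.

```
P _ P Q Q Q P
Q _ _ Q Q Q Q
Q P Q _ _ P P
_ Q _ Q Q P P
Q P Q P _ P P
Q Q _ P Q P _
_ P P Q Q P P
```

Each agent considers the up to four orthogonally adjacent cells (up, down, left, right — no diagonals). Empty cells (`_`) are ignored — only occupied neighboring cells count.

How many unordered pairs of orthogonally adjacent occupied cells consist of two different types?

Scan each occupied cell's neighbors to the right and below so each pair is counted once.
Row 1: P(1,1)–Q(2,1)≠ P(1,3)–Q(1,4)≠ Q(1,4)–Q(1,5)= Q(1,4)–Q(2,4)= Q(1,5)–Q(1,6)= Q(1,5)–Q(2,5)= Q(1,6)–P(1,7)≠ Q(1,6)–Q(2,6)= P(1,7)–Q(2,7)≠  → 4/9 unlike.
Row 2: Q(2,1)–Q(3,1)= Q(2,4)–Q(2,5)= Q(2,5)–Q(2,6)= Q(2,6)–Q(2,7)= Q(2,6)–P(3,6)≠ Q(2,7)–P(3,7)≠  → 2/6 unlike.
Row 3: Q(3,1)–P(3,2)≠ P(3,2)–Q(3,3)≠ P(3,2)–Q(4,2)≠ P(3,6)–P(3,7)= P(3,6)–P(4,6)= P(3,7)–P(4,7)=  → 3/6 unlike.
Row 4: Q(4,2)–P(5,2)≠ Q(4,4)–Q(4,5)= Q(4,4)–P(5,4)≠ Q(4,5)–P(4,6)≠ P(4,6)–P(4,7)= P(4,6)–P(5,6)= P(4,7)–P(5,7)=  → 3/7 unlike.
Row 5: Q(5,1)–P(5,2)≠ Q(5,1)–Q(6,1)= P(5,2)–Q(5,3)≠ P(5,2)–Q(6,2)≠ Q(5,3)–P(5,4)≠ P(5,4)–P(6,4)= P(5,6)–P(5,7)= P(5,6)–P(6,6)=  → 4/8 unlike.
Row 6: Q(6,1)–Q(6,2)= Q(6,2)–P(7,2)≠ P(6,4)–Q(6,5)≠ P(6,4)–Q(7,4)≠ Q(6,5)–P(6,6)≠ Q(6,5)–Q(7,5)= P(6,6)–P(7,6)=  → 4/7 unlike.
Row 7: P(7,2)–P(7,3)= P(7,3)–Q(7,4)≠ Q(7,4)–Q(7,5)= Q(7,5)–P(7,6)≠ P(7,6)–P(7,7)=  → 2/5 unlike.
Total adjacent occupied pairs: 48; unlike-type pairs: 22.

22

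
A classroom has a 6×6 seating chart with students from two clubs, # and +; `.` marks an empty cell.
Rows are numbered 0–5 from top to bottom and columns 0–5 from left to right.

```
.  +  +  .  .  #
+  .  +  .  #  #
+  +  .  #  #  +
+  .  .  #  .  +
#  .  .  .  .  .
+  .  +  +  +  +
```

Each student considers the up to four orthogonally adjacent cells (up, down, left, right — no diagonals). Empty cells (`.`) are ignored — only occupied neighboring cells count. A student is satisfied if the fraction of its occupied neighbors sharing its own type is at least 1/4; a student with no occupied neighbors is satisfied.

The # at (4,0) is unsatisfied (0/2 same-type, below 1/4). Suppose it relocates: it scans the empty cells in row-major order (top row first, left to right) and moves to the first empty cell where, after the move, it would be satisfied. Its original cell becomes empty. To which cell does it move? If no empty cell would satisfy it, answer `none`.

(0,4)

Vacating (4,0). Empty cells in order:
  (0,0): 0/2 same-type → still unsatisfied.
  (0,3): 0/1 same-type → still unsatisfied.
  (0,4): 2/2 same-type → satisfied — stop here.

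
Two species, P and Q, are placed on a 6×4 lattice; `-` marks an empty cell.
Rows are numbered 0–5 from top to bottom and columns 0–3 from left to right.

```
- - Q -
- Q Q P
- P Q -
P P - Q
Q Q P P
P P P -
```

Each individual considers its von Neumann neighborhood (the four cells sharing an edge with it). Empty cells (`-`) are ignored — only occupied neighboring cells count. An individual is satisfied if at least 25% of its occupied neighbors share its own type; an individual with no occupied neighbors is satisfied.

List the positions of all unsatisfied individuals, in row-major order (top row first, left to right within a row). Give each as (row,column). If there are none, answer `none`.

(1,3), (3,3)

(0,2)Q 1/1 ok
(1,1)Q 1/2 ok
(1,2)Q 3/4 ok
(1,3)P 0/1 unhappy
(2,1)P 1/3 ok
(2,2)Q 1/2 ok
(3,0)P 1/2 ok
(3,1)P 2/3 ok
(3,3)Q 0/1 unhappy
(4,0)Q 1/3 ok
(4,1)Q 1/4 ok
(4,2)P 2/3 ok
(4,3)P 1/2 ok
(5,0)P 1/2 ok
(5,1)P 2/3 ok
(5,2)P 2/2 ok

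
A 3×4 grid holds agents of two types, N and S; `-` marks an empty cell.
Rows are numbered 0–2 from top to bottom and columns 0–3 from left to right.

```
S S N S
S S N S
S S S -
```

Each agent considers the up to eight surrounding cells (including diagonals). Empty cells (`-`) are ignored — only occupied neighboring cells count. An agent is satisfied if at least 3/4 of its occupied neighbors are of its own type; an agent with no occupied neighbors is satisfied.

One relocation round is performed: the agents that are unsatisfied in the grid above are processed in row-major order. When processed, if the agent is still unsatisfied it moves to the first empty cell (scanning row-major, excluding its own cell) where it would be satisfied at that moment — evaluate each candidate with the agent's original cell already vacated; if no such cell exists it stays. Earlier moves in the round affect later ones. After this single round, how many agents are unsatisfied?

Initially unsatisfied (in order): (0,1), (0,2), (0,3), (1,2), (1,3).
  (0,1): no empty cell satisfies it; stays.
  (0,2): no empty cell satisfies it; stays.
  (0,3): no empty cell satisfies it; stays.
  (1,2): no empty cell satisfies it; stays.
  (1,3): no empty cell satisfies it; stays.
Resulting grid:
S S N S
S S N S
S S S -
Unsatisfied now: (0,1), (0,2), (0,3), (1,2), (1,3).

5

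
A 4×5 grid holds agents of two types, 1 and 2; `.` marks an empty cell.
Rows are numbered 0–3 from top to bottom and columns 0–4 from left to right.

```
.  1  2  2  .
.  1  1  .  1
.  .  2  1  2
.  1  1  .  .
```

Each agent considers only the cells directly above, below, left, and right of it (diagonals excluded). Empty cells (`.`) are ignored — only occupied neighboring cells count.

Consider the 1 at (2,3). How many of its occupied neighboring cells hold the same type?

Occupied neighbors of (2,3): (2,2)=2, (2,4)=2.
Same type (1): 0 of 2.

0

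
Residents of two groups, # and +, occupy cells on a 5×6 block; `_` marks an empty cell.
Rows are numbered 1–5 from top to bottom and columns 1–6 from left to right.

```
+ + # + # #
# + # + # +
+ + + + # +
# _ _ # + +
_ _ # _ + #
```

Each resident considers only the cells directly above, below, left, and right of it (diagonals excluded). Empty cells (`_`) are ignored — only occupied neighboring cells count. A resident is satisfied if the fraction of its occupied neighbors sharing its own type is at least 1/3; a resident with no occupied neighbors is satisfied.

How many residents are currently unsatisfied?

6

(1,1)+ 1/2 ✓
(1,2)+ 2/3 ✓
(1,3)# 1/3 ✓
(1,4)+ 1/3 ✓
(1,5)# 2/3 ✓
(1,6)# 1/2 ✓
(2,1)# 0/3 ✗
(2,2)+ 2/4 ✓
(2,3)# 1/4 ✗
(2,4)+ 2/4 ✓
(2,5)# 2/4 ✓
(2,6)+ 1/3 ✓
(3,1)+ 1/3 ✓
(3,2)+ 3/3 ✓
(3,3)+ 2/3 ✓
(3,4)+ 2/4 ✓
(3,5)# 1/4 ✗
(3,6)+ 2/3 ✓
(4,1)# 0/1 ✗
(4,4)# 0/2 ✗
(4,5)+ 2/4 ✓
(4,6)+ 2/3 ✓
(5,3)# 0/0 ✓
(5,5)+ 1/2 ✓
(5,6)# 0/2 ✗
Unsatisfied: (2,1), (2,3), (3,5), (4,1), (4,4), (5,6) — 6 in total.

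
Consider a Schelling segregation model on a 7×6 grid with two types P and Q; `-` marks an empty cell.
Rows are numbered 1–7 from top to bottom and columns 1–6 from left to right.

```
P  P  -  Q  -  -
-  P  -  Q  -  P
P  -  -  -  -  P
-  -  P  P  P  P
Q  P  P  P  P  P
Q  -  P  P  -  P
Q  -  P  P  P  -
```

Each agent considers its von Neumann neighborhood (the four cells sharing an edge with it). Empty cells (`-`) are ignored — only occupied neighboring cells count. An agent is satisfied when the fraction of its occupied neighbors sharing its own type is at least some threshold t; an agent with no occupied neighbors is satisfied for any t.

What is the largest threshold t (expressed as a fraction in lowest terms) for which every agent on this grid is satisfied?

1/2

Row 1: (1,1)P 1/1 · (1,2)P 2/2 · (1,4)Q 1/1
Row 2: (2,2)P 1/1 · (2,4)Q 1/1 · (2,6)P 1/1
Row 3: (3,1)P — no occupied neighbors · (3,6)P 2/2
Row 4: (4,3)P 2/2 · (4,4)P 3/3 · (4,5)P 3/3 · (4,6)P 3/3
Row 5: (5,1)Q 1/2 · (5,2)P 1/2 · (5,3)P 4/4 · (5,4)P 4/4 · (5,5)P 3/3 · (5,6)P 3/3
Row 6: (6,1)Q 2/2 · (6,3)P 3/3 · (6,4)P 3/3 · (6,6)P 1/1
Row 7: (7,1)Q 1/1 · (7,3)P 2/2 · (7,4)P 3/3 · (7,5)P 1/1
The smallest same-type fraction is 1/2 at (5,1), which reduces to 1/2. Any threshold above that leaves this agent unsatisfied.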